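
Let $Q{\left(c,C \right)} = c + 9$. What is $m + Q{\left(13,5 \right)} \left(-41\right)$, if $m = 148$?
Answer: $-754$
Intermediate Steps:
$Q{\left(c,C \right)} = 9 + c$
$m + Q{\left(13,5 \right)} \left(-41\right) = 148 + \left(9 + 13\right) \left(-41\right) = 148 + 22 \left(-41\right) = 148 - 902 = -754$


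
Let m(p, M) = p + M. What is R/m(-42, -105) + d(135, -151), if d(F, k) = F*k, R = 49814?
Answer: -3046409/147 ≈ -20724.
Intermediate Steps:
m(p, M) = M + p
R/m(-42, -105) + d(135, -151) = 49814/(-105 - 42) + 135*(-151) = 49814/(-147) - 20385 = 49814*(-1/147) - 20385 = -49814/147 - 20385 = -3046409/147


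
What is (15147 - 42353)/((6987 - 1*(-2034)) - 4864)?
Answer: -27206/4157 ≈ -6.5446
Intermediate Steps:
(15147 - 42353)/((6987 - 1*(-2034)) - 4864) = -27206/((6987 + 2034) - 4864) = -27206/(9021 - 4864) = -27206/4157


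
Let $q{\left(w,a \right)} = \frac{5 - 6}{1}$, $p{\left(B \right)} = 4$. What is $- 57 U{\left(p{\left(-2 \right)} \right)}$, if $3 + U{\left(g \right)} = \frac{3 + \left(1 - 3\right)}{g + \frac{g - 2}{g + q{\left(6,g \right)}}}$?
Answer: $\frac{2223}{14} \approx 158.79$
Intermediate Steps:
$q{\left(w,a \right)} = -1$ ($q{\left(w,a \right)} = \left(5 - 6\right) 1 = \left(-1\right) 1 = -1$)
$U{\left(g \right)} = -3 + \frac{1}{g + \frac{-2 + g}{-1 + g}}$ ($U{\left(g \right)} = -3 + \frac{3 + \left(1 - 3\right)}{g + \frac{g - 2}{g - 1}} = -3 + \frac{3 - 2}{g + \frac{-2 + g}{-1 + g}} = -3 + 1 \frac{1}{g + \frac{-2 + g}{-1 + g}} = -3 + \frac{1}{g + \frac{-2 + g}{-1 + g}}$)
$- 57 U{\left(p{\left(-2 \right)} \right)} = - 57 \frac{5 + 4 - 3 \cdot 4^{2}}{-2 + 4^{2}} = - 57 \frac{5 + 4 - 48}{-2 + 16} = - 57 \frac{5 + 4 - 48}{14} = - 57 \cdot \frac{1}{14} \left(-39\right) = - \frac{57 \left(-39\right)}{14} = \left(-1\right) \left(- \frac{2223}{14}\right) = \frac{2223}{14}$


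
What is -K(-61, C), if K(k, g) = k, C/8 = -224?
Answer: 61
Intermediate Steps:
C = -1792 (C = 8*(-224) = -1792)
-K(-61, C) = -1*(-61) = 61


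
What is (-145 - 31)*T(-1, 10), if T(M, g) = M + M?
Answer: 352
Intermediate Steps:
T(M, g) = 2*M
(-145 - 31)*T(-1, 10) = (-145 - 31)*(2*(-1)) = -176*(-2) = 352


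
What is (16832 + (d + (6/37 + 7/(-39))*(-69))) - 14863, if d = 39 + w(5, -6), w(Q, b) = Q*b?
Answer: 951993/481 ≈ 1979.2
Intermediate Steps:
d = 9 (d = 39 + 5*(-6) = 39 - 30 = 9)
(16832 + (d + (6/37 + 7/(-39))*(-69))) - 14863 = (16832 + (9 + (6/37 + 7/(-39))*(-69))) - 14863 = (16832 + (9 + (6*(1/37) + 7*(-1/39))*(-69))) - 14863 = (16832 + (9 + (6/37 - 7/39)*(-69))) - 14863 = (16832 + (9 - 25/1443*(-69))) - 14863 = (16832 + (9 + 575/481)) - 14863 = (16832 + 4904/481) - 14863 = 8101096/481 - 14863 = 951993/481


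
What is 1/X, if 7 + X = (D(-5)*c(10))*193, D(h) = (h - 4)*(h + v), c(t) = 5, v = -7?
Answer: 1/104213 ≈ 9.5957e-6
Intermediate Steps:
D(h) = (-7 + h)*(-4 + h) (D(h) = (h - 4)*(h - 7) = (-4 + h)*(-7 + h) = (-7 + h)*(-4 + h))
X = 104213 (X = -7 + ((28 + (-5)**2 - 11*(-5))*5)*193 = -7 + ((28 + 25 + 55)*5)*193 = -7 + (108*5)*193 = -7 + 540*193 = -7 + 104220 = 104213)
1/X = 1/104213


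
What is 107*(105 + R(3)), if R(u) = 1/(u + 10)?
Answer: 146162/13 ≈ 11243.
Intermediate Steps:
R(u) = 1/(10 + u)
107*(105 + R(3)) = 107*(105 + 1/(10 + 3)) = 107*(105 + 1/13) = 107*(1366/13) = 146162/13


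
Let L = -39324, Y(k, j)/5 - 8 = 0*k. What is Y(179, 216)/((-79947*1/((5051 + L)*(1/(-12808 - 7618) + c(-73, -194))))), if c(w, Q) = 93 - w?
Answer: 2324199503900/816498711 ≈ 2846.5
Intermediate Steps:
Y(k, j) = 40 (Y(k, j) = 40 + 5*(0*k) = 40 + 5*0 = 40 + 0 = 40)
Y(179, 216)/((-79947*1/((5051 + L)*(1/(-12808 - 7618) + c(-73, -194))))) = 40/((-79947*1/((5051 - 39324)*(1/(-12808 - 7618) + (93 - 1*(-73)))))) = 40/((-79947*(-1/(34273*(1/(-20426) + (93 + 73)))))) = 40/((-79947*(-1/(34273*(-1/20426 + 166))))) = 40/((-79947/((-34273*3390715/20426)))) = 40/((-79947/(-116209975195/20426))) = 40/((-79947*(-20426/116209975195))) = 40/(1632997422/116209975195) = 40*(116209975195/1632997422) = 2324199503900/816498711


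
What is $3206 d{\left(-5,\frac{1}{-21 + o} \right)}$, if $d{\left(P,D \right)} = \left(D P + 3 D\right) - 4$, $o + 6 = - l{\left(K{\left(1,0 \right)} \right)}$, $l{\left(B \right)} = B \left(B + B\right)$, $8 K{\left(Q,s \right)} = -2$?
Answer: $- \frac{390216}{31} \approx -12588.0$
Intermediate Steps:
$K{\left(Q,s \right)} = - \frac{1}{4}$ ($K{\left(Q,s \right)} = \frac{1}{8} \left(-2\right) = - \frac{1}{4}$)
$l{\left(B \right)} = 2 B^{2}$ ($l{\left(B \right)} = B 2 B = 2 B^{2}$)
$o = - \frac{49}{8}$ ($o = -6 - 2 \left(- \frac{1}{4}\right)^{2} = -6 - 2 \cdot \frac{1}{16} = -6 - \frac{1}{8} = - \frac{49}{8} \approx -6.125$)
$d{\left(P,D \right)} = -4 + 3 D + D P$ ($d{\left(P,D \right)} = \left(3 D + D P\right) - 4 = -4 + 3 D + D P$)
$3206 d{\left(-5,\frac{1}{-21 + o} \right)} = 3206 \left(-4 + \frac{3}{-21 - \frac{49}{8}} + \frac{1}{-21 - \frac{49}{8}} \left(-5\right)\right) = 3206 \left(-4 + \frac{3}{- \frac{217}{8}} + \frac{1}{- \frac{217}{8}} \left(-5\right)\right) = 3206 \left(-4 + 3 \left(- \frac{8}{217}\right) - - \frac{40}{217}\right) = 3206 \left(-4 - \frac{24}{217} + \frac{40}{217}\right) = 3206 \left(- \frac{852}{217}\right) = - \frac{390216}{31}$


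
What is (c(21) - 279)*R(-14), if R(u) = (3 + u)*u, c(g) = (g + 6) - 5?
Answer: -39578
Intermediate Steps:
c(g) = 1 + g (c(g) = (6 + g) - 5 = 1 + g)
R(u) = u*(3 + u)
(c(21) - 279)*R(-14) = ((1 + 21) - 279)*(-14*(3 - 14)) = (22 - 279)*(-14*(-11)) = -257*154 = -39578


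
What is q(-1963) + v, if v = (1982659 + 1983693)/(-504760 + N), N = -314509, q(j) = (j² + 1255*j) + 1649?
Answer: 1139970341505/819269 ≈ 1.3914e+6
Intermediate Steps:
q(j) = 1649 + j² + 1255*j
v = -3966352/819269 (v = (1982659 + 1983693)/(-504760 - 314509) = 3966352/(-819269) = 3966352*(-1/819269) = -3966352/819269 ≈ -4.8413)
q(-1963) + v = (1649 + (-1963)² + 1255*(-1963)) - 3966352/819269 = (1649 + 3853369 - 2463565) - 3966352/819269 = 1391453 - 3966352/819269 = 1139970341505/819269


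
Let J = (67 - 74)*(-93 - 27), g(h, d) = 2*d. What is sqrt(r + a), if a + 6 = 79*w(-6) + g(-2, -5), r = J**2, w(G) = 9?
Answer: sqrt(706295) ≈ 840.41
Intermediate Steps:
J = 840 (J = -7*(-120) = 840)
r = 705600 (r = 840**2 = 705600)
a = 695 (a = -6 + (79*9 + 2*(-5)) = -6 + (711 - 10) = -6 + 701 = 695)
sqrt(r + a) = sqrt(705600 + 695) = sqrt(706295)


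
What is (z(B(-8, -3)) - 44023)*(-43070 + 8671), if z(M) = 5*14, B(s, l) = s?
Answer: 1511939247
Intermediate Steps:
z(M) = 70
(z(B(-8, -3)) - 44023)*(-43070 + 8671) = (70 - 44023)*(-43070 + 8671) = -43953*(-34399) = 1511939247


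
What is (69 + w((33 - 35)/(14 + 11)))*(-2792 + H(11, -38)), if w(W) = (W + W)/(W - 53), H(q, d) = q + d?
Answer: -258127373/1327 ≈ -1.9452e+5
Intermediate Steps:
H(q, d) = d + q
w(W) = 2*W/(-53 + W) (w(W) = (2*W)/(-53 + W) = 2*W/(-53 + W))
(69 + w((33 - 35)/(14 + 11)))*(-2792 + H(11, -38)) = (69 + 2*((33 - 35)/(14 + 11))/(-53 + (33 - 35)/(14 + 11)))*(-2792 + (-38 + 11)) = (69 + 2*(-2/25)/(-53 - 2/25))*(-2792 - 27) = (69 + 2*(-2*1/25)/(-53 - 2*1/25))*(-2819) = (69 + 2*(-2/25)/(-53 - 2/25))*(-2819) = (69 + 2*(-2/25)/(-1327/25))*(-2819) = (69 + 2*(-2/25)*(-25/1327))*(-2819) = (69 + 4/1327)*(-2819) = (91567/1327)*(-2819) = -258127373/1327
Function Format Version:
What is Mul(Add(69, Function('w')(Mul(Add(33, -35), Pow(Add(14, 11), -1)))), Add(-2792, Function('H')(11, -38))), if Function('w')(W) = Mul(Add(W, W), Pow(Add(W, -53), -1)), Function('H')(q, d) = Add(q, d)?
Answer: Rational(-258127373, 1327) ≈ -1.9452e+5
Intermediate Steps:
Function('H')(q, d) = Add(d, q)
Function('w')(W) = Mul(2, W, Pow(Add(-53, W), -1)) (Function('w')(W) = Mul(Mul(2, W), Pow(Add(-53, W), -1)) = Mul(2, W, Pow(Add(-53, W), -1)))
Mul(Add(69, Function('w')(Mul(Add(33, -35), Pow(Add(14, 11), -1)))), Add(-2792, Function('H')(11, -38))) = Mul(Add(69, Mul(2, Mul(Add(33, -35), Pow(Add(14, 11), -1)), Pow(Add(-53, Mul(Add(33, -35), Pow(Add(14, 11), -1))), -1))), Add(-2792, Add(-38, 11))) = Mul(Add(69, Mul(2, Mul(-2, Pow(25, -1)), Pow(Add(-53, Mul(-2, Pow(25, -1))), -1))), Add(-2792, -27)) = Mul(Add(69, Mul(2, Mul(-2, Rational(1, 25)), Pow(Add(-53, Mul(-2, Rational(1, 25))), -1))), -2819) = Mul(Add(69, Mul(2, Rational(-2, 25), Pow(Add(-53, Rational(-2, 25)), -1))), -2819) = Mul(Add(69, Mul(2, Rational(-2, 25), Pow(Rational(-1327, 25), -1))), -2819) = Mul(Add(69, Mul(2, Rational(-2, 25), Rational(-25, 1327))), -2819) = Mul(Add(69, Rational(4, 1327)), -2819) = Mul(Rational(91567, 1327), -2819) = Rational(-258127373, 1327)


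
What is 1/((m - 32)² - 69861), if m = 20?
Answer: -1/69717 ≈ -1.4344e-5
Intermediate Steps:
1/((m - 32)² - 69861) = 1/((20 - 32)² - 69861) = 1/((-12)² - 69861) = 1/(144 - 69861) = 1/(-69717) = -1/69717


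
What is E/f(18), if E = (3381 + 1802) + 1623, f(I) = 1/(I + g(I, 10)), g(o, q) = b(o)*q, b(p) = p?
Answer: 1347588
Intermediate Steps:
g(o, q) = o*q
f(I) = 1/(11*I) (f(I) = 1/(I + I*10) = 1/(I + 10*I) = 1/(11*I))
E = 6806 (E = 5183 + 1623 = 6806)
E/f(18) = 6806/(((1/11)/18)) = 6806/(((1/11)*(1/18))) = 6806/(1/198) = 6806*198 = 1347588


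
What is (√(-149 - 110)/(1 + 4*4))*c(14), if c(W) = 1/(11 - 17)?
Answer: -I*√259/102 ≈ -0.15778*I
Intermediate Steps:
c(W) = -⅙ (c(W) = 1/(-6) = -⅙)
(√(-149 - 110)/(1 + 4*4))*c(14) = (√(-149 - 110)/(1 + 4*4))*(-⅙) = (√(-259)/(1 + 16))*(-⅙) = ((I*√259)/17)*(-⅙) = ((I*√259)*(1/17))*(-⅙) = (I*√259/17)*(-⅙) = -I*√259/102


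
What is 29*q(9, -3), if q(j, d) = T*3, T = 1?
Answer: 87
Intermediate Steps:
q(j, d) = 3 (q(j, d) = 1*3 = 3)
29*q(9, -3) = 29*3 = 87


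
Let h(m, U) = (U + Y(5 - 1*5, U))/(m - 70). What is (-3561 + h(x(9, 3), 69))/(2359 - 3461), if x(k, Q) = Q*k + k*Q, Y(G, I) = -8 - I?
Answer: 7121/2204 ≈ 3.2309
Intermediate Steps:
x(k, Q) = 2*Q*k (x(k, Q) = Q*k + Q*k = 2*Q*k)
h(m, U) = -8/(-70 + m) (h(m, U) = (U + (-8 - U))/(m - 70) = -8/(-70 + m))
(-3561 + h(x(9, 3), 69))/(2359 - 3461) = (-3561 - 8/(-70 + 2*3*9))/(2359 - 3461) = (-3561 - 8/(-70 + 54))/(-1102) = (-3561 - 8/(-16))*(-1/1102) = (-3561 - 8*(-1/16))*(-1/1102) = (-3561 + 1/2)*(-1/1102) = -7121/2*(-1/1102) = 7121/2204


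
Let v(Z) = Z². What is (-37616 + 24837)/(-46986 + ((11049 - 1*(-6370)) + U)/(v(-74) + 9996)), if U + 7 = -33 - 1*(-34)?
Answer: 197716688/726949979 ≈ 0.27198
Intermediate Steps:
U = -6 (U = -7 + (-33 - 1*(-34)) = -7 + (-33 + 34) = -7 + 1 = -6)
(-37616 + 24837)/(-46986 + ((11049 - 1*(-6370)) + U)/(v(-74) + 9996)) = (-37616 + 24837)/(-46986 + ((11049 - 1*(-6370)) - 6)/((-74)² + 9996)) = -12779/(-46986 + ((11049 + 6370) - 6)/(5476 + 9996)) = -12779/(-46986 + (17419 - 6)/15472) = -12779/(-46986 + 17413*(1/15472)) = -12779/(-46986 + 17413/15472) = -12779/(-726949979/15472) = -12779*(-15472/726949979) = 197716688/726949979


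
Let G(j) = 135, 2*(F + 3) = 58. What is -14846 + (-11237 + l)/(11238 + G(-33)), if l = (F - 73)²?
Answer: -168852586/11373 ≈ -14847.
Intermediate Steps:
F = 26 (F = -3 + (½)*58 = -3 + 29 = 26)
l = 2209 (l = (26 - 73)² = (-47)² = 2209)
-14846 + (-11237 + l)/(11238 + G(-33)) = -14846 + (-11237 + 2209)/(11238 + 135) = -14846 - 9028/11373 = -168852586/11373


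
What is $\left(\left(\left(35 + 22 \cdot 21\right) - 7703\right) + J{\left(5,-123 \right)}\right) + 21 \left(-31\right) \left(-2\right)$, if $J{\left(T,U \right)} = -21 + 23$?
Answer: $-5902$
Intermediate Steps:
$J{\left(T,U \right)} = 2$
$\left(\left(\left(35 + 22 \cdot 21\right) - 7703\right) + J{\left(5,-123 \right)}\right) + 21 \left(-31\right) \left(-2\right) = \left(\left(\left(35 + 22 \cdot 21\right) - 7703\right) + 2\right) + 21 \left(-31\right) \left(-2\right) = \left(\left(\left(35 + 462\right) - 7703\right) + 2\right) - -1302 = \left(\left(497 - 7703\right) + 2\right) + 1302 = \left(-7206 + 2\right) + 1302 = -7204 + 1302 = -5902$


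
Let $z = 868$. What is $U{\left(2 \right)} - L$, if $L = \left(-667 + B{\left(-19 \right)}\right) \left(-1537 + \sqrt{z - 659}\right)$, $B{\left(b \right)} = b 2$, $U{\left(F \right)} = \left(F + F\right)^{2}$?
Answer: $-1083569 + 705 \sqrt{209} \approx -1.0734 \cdot 10^{6}$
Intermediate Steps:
$U{\left(F \right)} = 4 F^{2}$ ($U{\left(F \right)} = \left(2 F\right)^{2} = 4 F^{2}$)
$B{\left(b \right)} = 2 b$
$L = 1083585 - 705 \sqrt{209}$ ($L = \left(-667 + 2 \left(-19\right)\right) \left(-1537 + \sqrt{868 - 659}\right) = \left(-667 - 38\right) \left(-1537 + \sqrt{868 - 659}\right) = - 705 \left(-1537 + \sqrt{209}\right) = 1083585 - 705 \sqrt{209} \approx 1.0734 \cdot 10^{6}$)
$U{\left(2 \right)} - L = 4 \cdot 2^{2} - \left(1083585 - 705 \sqrt{209}\right) = 4 \cdot 4 - \left(1083585 - 705 \sqrt{209}\right) = 16 - \left(1083585 - 705 \sqrt{209}\right) = -1083569 + 705 \sqrt{209}$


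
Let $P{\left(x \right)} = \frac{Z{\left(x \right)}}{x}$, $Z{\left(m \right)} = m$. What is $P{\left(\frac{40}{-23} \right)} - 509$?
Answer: $-508$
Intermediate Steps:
$P{\left(x \right)} = 1$ ($P{\left(x \right)} = \frac{x}{x} = 1$)
$P{\left(\frac{40}{-23} \right)} - 509 = 1 - 509 = -508$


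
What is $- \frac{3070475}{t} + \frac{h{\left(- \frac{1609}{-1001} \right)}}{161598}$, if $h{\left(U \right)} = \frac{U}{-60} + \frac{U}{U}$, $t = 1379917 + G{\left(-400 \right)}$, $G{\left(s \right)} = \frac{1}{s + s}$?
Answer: $- \frac{1036544258873548037}{465839622242434440} \approx -2.2251$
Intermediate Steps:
$G{\left(s \right)} = \frac{1}{2 s}$
$t = \frac{1103933599}{800}$ ($t = 1379917 + \frac{1}{2 \left(-400\right)} = 1379917 + \frac{1}{2} \left(- \frac{1}{400}\right) = 1379917 - \frac{1}{800} = \frac{1103933599}{800} \approx 1.3799 \cdot 10^{6}$)
$h{\left(U \right)} = 1 - \frac{U}{60}$ ($h{\left(U \right)} = U \left(- \frac{1}{60}\right) + 1 = - \frac{U}{60} + 1 = 1 - \frac{U}{60}$)
$- \frac{3070475}{t} + \frac{h{\left(- \frac{1609}{-1001} \right)}}{161598} = - \frac{3070475}{\frac{1103933599}{800}} + \frac{1 - \frac{\left(-1609\right) \frac{1}{-1001}}{60}}{161598} = \left(-3070475\right) \frac{800}{1103933599} + \left(1 - \frac{\left(-1609\right) \left(- \frac{1}{1001}\right)}{60}\right) \frac{1}{161598} = - \frac{2456380000}{1103933599} + \left(1 - \frac{1609}{60060}\right) \frac{1}{161598} = - \frac{2456380000}{1103933599} + \frac{58451}{60060} \cdot \frac{1}{161598} = - \frac{2456380000}{1103933599} + \frac{58451}{9705575880} = - \frac{1036544258873548037}{465839622242434440}$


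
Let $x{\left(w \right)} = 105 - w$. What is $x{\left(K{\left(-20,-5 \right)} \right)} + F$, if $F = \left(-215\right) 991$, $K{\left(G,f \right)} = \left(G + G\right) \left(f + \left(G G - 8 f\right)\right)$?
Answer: $-195560$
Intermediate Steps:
$K{\left(G,f \right)} = 2 G \left(G^{2} - 7 f\right)$ ($K{\left(G,f \right)} = 2 G \left(f + \left(G^{2} - 8 f\right)\right) = 2 G \left(G^{2} - 7 f\right)$)
$F = -213065$
$x{\left(K{\left(-20,-5 \right)} \right)} + F = \left(105 - 2 \left(-20\right) \left(\left(-20\right)^{2} - -35\right)\right) - 213065 = \left(105 - 2 \left(-20\right) \left(400 + 35\right)\right) - 213065 = \left(105 - 2 \left(-20\right) 435\right) - 213065 = \left(105 - -17400\right) - 213065 = \left(105 + 17400\right) - 213065 = 17505 - 213065 = -195560$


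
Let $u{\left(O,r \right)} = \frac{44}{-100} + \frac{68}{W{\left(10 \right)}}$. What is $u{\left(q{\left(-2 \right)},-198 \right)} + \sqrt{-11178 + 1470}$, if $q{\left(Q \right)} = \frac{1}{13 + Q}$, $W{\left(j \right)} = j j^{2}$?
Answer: $- \frac{93}{250} + 2 i \sqrt{2427} \approx -0.372 + 98.529 i$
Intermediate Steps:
$W{\left(j \right)} = j^{3}$
$u{\left(O,r \right)} = - \frac{93}{250}$ ($u{\left(O,r \right)} = \frac{44}{-100} + \frac{68}{10^{3}} = 44 \left(- \frac{1}{100}\right) + \frac{68}{1000} = - \frac{11}{25} + 68 \cdot \frac{1}{1000} = - \frac{11}{25} + \frac{17}{250} = - \frac{93}{250}$)
$u{\left(q{\left(-2 \right)},-198 \right)} + \sqrt{-11178 + 1470} = - \frac{93}{250} + \sqrt{-11178 + 1470} = - \frac{93}{250} + \sqrt{-9708} = - \frac{93}{250} + 2 i \sqrt{2427}$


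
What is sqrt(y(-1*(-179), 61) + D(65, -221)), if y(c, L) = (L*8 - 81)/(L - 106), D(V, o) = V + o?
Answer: I*sqrt(37135)/15 ≈ 12.847*I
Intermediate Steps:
y(c, L) = (-81 + 8*L)/(-106 + L) (y(c, L) = (8*L - 81)/(-106 + L) = (-81 + 8*L)/(-106 + L))
sqrt(y(-1*(-179), 61) + D(65, -221)) = sqrt((-81 + 8*61)/(-106 + 61) + (65 - 221)) = sqrt((-81 + 488)/(-45) - 156) = sqrt(-1/45*407 - 156) = sqrt(-407/45 - 156) = sqrt(-7427/45) = I*sqrt(37135)/15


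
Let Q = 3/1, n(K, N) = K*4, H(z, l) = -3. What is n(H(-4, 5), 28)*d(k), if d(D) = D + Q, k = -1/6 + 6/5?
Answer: -242/5 ≈ -48.400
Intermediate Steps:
n(K, N) = 4*K
Q = 3 (Q = 3*1 = 3)
k = 31/30 (k = -1*⅙ + 6*(⅕) = -⅙ + 6/5 = 31/30 ≈ 1.0333)
d(D) = 3 + D (d(D) = D + 3 = 3 + D)
n(H(-4, 5), 28)*d(k) = (4*(-3))*(3 + 31/30) = -12*121/30 = -242/5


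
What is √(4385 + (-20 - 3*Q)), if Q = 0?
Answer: 3*√485 ≈ 66.068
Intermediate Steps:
√(4385 + (-20 - 3*Q)) = √(4385 + (-20 - 3*0)) = √(4385 + (-20 + 0)) = √(4385 - 20) = √4365 = 3*√485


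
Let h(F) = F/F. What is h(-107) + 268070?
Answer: 268071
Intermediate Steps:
h(F) = 1
h(-107) + 268070 = 1 + 268070 = 268071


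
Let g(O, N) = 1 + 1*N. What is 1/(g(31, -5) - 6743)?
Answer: -1/6747 ≈ -0.00014821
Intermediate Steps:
g(O, N) = 1 + N
1/(g(31, -5) - 6743) = 1/((1 - 5) - 6743) = 1/(-4 - 6743) = 1/(-6747) = -1/6747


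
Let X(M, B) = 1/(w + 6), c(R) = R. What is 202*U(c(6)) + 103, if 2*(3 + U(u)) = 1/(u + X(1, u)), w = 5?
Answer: -32590/67 ≈ -486.42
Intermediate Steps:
X(M, B) = 1/11 (X(M, B) = 1/(5 + 6) = 1/11)
U(u) = -3 + 1/(2*(1/11 + u)) (U(u) = -3 + 1/(2*(u + 1/11)) = -3 + 1/(2*(1/11 + u)))
202*U(c(6)) + 103 = 202*((5 - 66*6)/(2*(1 + 11*6))) + 103 = 202*((5 - 396)/(2*(1 + 66))) + 103 = 202*((½)*(-391)/67) + 103 = 202*((½)*(1/67)*(-391)) + 103 = 202*(-391/134) + 103 = -39491/67 + 103 = -32590/67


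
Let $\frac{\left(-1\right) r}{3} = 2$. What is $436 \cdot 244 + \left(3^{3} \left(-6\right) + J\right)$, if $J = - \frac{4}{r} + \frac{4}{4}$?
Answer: $\frac{318671}{3} \approx 1.0622 \cdot 10^{5}$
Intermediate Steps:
$r = -6$ ($r = \left(-3\right) 2 = -6$)
$J = \frac{5}{3}$ ($J = - \frac{4}{-6} + \frac{4}{4} = \left(-4\right) \left(- \frac{1}{6}\right) + 4 \cdot \frac{1}{4} = \frac{2}{3} + 1 = \frac{5}{3} \approx 1.6667$)
$436 \cdot 244 + \left(3^{3} \left(-6\right) + J\right) = 436 \cdot 244 + \left(3^{3} \left(-6\right) + \frac{5}{3}\right) = 106384 + \left(27 \left(-6\right) + \frac{5}{3}\right) = 106384 + \left(-162 + \frac{5}{3}\right) = 106384 - \frac{481}{3} = \frac{318671}{3}$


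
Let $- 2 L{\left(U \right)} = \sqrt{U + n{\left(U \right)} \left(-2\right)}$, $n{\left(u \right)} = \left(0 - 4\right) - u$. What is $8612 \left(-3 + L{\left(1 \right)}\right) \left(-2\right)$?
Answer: $51672 + 8612 \sqrt{11} \approx 80235.0$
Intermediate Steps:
$n{\left(u \right)} = -4 - u$
$L{\left(U \right)} = - \frac{\sqrt{8 + 3 U}}{2}$ ($L{\left(U \right)} = - \frac{\sqrt{U + \left(-4 - U\right) \left(-2\right)}}{2} = - \frac{\sqrt{U + \left(8 + 2 U\right)}}{2} = - \frac{\sqrt{8 + 3 U}}{2}$)
$8612 \left(-3 + L{\left(1 \right)}\right) \left(-2\right) = 8612 \left(-3 - \frac{\sqrt{8 + 3 \cdot 1}}{2}\right) \left(-2\right) = 8612 \left(-3 - \frac{\sqrt{8 + 3}}{2}\right) \left(-2\right) = 8612 \left(-3 - \frac{\sqrt{11}}{2}\right) \left(-2\right) = 8612 \left(6 + \sqrt{11}\right) = 51672 + 8612 \sqrt{11}$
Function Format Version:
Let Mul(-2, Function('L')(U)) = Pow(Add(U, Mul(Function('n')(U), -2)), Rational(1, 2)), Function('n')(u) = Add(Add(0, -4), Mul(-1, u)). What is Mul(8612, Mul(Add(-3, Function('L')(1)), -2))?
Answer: Add(51672, Mul(8612, Pow(11, Rational(1, 2)))) ≈ 80235.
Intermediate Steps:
Function('n')(u) = Add(-4, Mul(-1, u))
Function('L')(U) = Mul(Rational(-1, 2), Pow(Add(8, Mul(3, U)), Rational(1, 2))) (Function('L')(U) = Mul(Rational(-1, 2), Pow(Add(U, Mul(Add(-4, Mul(-1, U)), -2)), Rational(1, 2))) = Mul(Rational(-1, 2), Pow(Add(U, Add(8, Mul(2, U))), Rational(1, 2))) = Mul(Rational(-1, 2), Pow(Add(8, Mul(3, U)), Rational(1, 2))))
Mul(8612, Mul(Add(-3, Function('L')(1)), -2)) = Mul(8612, Mul(Add(-3, Mul(Rational(-1, 2), Pow(Add(8, Mul(3, 1)), Rational(1, 2)))), -2)) = Mul(8612, Mul(Add(-3, Mul(Rational(-1, 2), Pow(Add(8, 3), Rational(1, 2)))), -2)) = Mul(8612, Mul(Add(-3, Mul(Rational(-1, 2), Pow(11, Rational(1, 2)))), -2)) = Mul(8612, Add(6, Pow(11, Rational(1, 2)))) = Add(51672, Mul(8612, Pow(11, Rational(1, 2))))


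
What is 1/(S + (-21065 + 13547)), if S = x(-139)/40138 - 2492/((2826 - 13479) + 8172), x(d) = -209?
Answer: -99582378/748560812437 ≈ -0.00013303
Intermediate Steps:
S = 99505367/99582378 (S = -209/40138 - 2492/((2826 - 13479) + 8172) = -209*1/40138 - 2492/(-10653 + 8172) = -209/40138 - 2492/(-2481) = -209/40138 - 2492*(-1/2481) = -209/40138 + 2492/2481 = 99505367/99582378 ≈ 0.99923)
1/(S + (-21065 + 13547)) = 1/(99505367/99582378 + (-21065 + 13547)) = 1/(99505367/99582378 - 7518) = 1/(-748560812437/99582378) = -99582378/748560812437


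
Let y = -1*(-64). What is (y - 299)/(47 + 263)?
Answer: -47/62 ≈ -0.75806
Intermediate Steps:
y = 64
(y - 299)/(47 + 263) = (64 - 299)/(47 + 263) = -235/310 = -235*1/310 = -47/62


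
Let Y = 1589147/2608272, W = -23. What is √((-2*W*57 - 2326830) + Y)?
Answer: I*√109803995721437477/217356 ≈ 1524.5*I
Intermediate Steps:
Y = 1589147/2608272 (Y = 1589147*(1/2608272) = 1589147/2608272 ≈ 0.60927)
√((-2*W*57 - 2326830) + Y) = √((-2*(-23)*57 - 2326830) + 1589147/2608272) = √((46*57 - 2326830) + 1589147/2608272) = √((2622 - 2326830) + 1589147/2608272) = √(-2324208 + 1589147/2608272) = √(-6062165059429/2608272) = I*√109803995721437477/217356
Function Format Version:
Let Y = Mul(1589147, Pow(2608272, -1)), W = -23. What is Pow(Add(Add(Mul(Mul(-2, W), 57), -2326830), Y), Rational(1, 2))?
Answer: Mul(Rational(1, 217356), I, Pow(109803995721437477, Rational(1, 2))) ≈ Mul(1524.5, I)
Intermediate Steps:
Y = Rational(1589147, 2608272) (Y = Mul(1589147, Rational(1, 2608272)) = Rational(1589147, 2608272) ≈ 0.60927)
Pow(Add(Add(Mul(Mul(-2, W), 57), -2326830), Y), Rational(1, 2)) = Pow(Add(Add(Mul(Mul(-2, -23), 57), -2326830), Rational(1589147, 2608272)), Rational(1, 2)) = Pow(Add(Add(Mul(46, 57), -2326830), Rational(1589147, 2608272)), Rational(1, 2)) = Pow(Add(Add(2622, -2326830), Rational(1589147, 2608272)), Rational(1, 2)) = Pow(Add(-2324208, Rational(1589147, 2608272)), Rational(1, 2)) = Pow(Rational(-6062165059429, 2608272), Rational(1, 2)) = Mul(Rational(1, 217356), I, Pow(109803995721437477, Rational(1, 2)))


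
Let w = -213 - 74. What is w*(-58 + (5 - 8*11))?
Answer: 40467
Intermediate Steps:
w = -287
w*(-58 + (5 - 8*11)) = -287*(-58 + (5 - 8*11)) = -287*(-58 + (5 - 88)) = -287*(-58 - 83) = -287*(-141) = 40467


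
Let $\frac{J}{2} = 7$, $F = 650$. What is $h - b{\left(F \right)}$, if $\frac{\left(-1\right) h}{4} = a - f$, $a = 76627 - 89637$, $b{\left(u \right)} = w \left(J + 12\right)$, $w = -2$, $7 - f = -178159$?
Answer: $764756$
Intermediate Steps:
$f = 178166$ ($f = 7 - -178159 = 7 + 178159 = 178166$)
$J = 14$ ($J = 2 \cdot 7 = 14$)
$b{\left(u \right)} = -52$ ($b{\left(u \right)} = - 2 \left(14 + 12\right) = \left(-2\right) 26 = -52$)
$a = -13010$ ($a = 76627 - 89637 = -13010$)
$h = 764704$ ($h = - 4 \left(-13010 - 178166\right) = \left(-4\right) \left(-191176\right) = 764704$)
$h - b{\left(F \right)} = 764704 - -52 = 764704 + 52 = 764756$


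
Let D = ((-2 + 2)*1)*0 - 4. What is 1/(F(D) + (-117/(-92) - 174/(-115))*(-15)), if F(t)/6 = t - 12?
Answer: -92/12675 ≈ -0.0072584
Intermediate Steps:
D = -4 (D = (0*1)*0 - 4 = 0*0 - 4 = 0 - 4 = -4)
F(t) = -72 + 6*t (F(t) = 6*(t - 12) = 6*(-12 + t) = -72 + 6*t)
1/(F(D) + (-117/(-92) - 174/(-115))*(-15)) = 1/((-72 + 6*(-4)) + (-117/(-92) - 174/(-115))*(-15)) = 1/((-72 - 24) + (-117*(-1/92) - 174*(-1/115))*(-15)) = 1/(-96 + (117/92 + 174/115)*(-15)) = 1/(-96 + (1281/460)*(-15)) = 1/(-96 - 3843/92) = 1/(-12675/92) = -92/12675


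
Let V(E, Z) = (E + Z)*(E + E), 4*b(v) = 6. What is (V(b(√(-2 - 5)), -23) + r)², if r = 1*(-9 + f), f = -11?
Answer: 28561/4 ≈ 7140.3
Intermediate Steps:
b(v) = 3/2 (b(v) = (¼)*6 = 3/2)
V(E, Z) = 2*E*(E + Z) (V(E, Z) = (E + Z)*(2*E) = 2*E*(E + Z))
r = -20 (r = 1*(-9 - 11) = 1*(-20) = -20)
(V(b(√(-2 - 5)), -23) + r)² = (2*(3/2)*(3/2 - 23) - 20)² = (2*(3/2)*(-43/2) - 20)² = (-129/2 - 20)² = (-169/2)² = 28561/4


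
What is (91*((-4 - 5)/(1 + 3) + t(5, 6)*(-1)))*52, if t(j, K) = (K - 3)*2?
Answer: -39039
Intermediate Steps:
t(j, K) = -6 + 2*K (t(j, K) = (-3 + K)*2 = -6 + 2*K)
(91*((-4 - 5)/(1 + 3) + t(5, 6)*(-1)))*52 = (91*((-4 - 5)/(1 + 3) + (-6 + 2*6)*(-1)))*52 = (91*(-9/4 + (-6 + 12)*(-1)))*52 = (91*(-9*¼ + 6*(-1)))*52 = (91*(-9/4 - 6))*52 = (91*(-33/4))*52 = -3003/4*52 = -39039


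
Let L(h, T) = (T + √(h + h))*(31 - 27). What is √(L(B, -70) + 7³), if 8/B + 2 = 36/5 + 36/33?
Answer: √(1885527 + 1384*√19030)/173 ≈ 8.3294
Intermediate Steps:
B = 220/173 (B = 8/(-2 + (36/5 + 36/33)) = 8/(-2 + (36*(⅕) + 36*(1/33))) = 8/(-2 + (36/5 + 12/11)) = 8/(-2 + 456/55) = 8/(346/55) = 8*(55/346) = 220/173 ≈ 1.2717)
L(h, T) = 4*T + 4*√2*√h (L(h, T) = (T + √(2*h))*4 = (T + √2*√h)*4 = 4*T + 4*√2*√h)
√(L(B, -70) + 7³) = √((4*(-70) + 4*√2*√(220/173)) + 7³) = √((-280 + 4*√2*(2*√9515/173)) + 343) = √((-280 + 8*√19030/173) + 343) = √(63 + 8*√19030/173)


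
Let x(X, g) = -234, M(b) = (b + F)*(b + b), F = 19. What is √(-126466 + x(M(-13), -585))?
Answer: 10*I*√1267 ≈ 355.95*I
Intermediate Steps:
M(b) = 2*b*(19 + b) (M(b) = (b + 19)*(b + b) = (19 + b)*(2*b) = 2*b*(19 + b))
√(-126466 + x(M(-13), -585)) = √(-126466 - 234) = √(-126700) = 10*I*√1267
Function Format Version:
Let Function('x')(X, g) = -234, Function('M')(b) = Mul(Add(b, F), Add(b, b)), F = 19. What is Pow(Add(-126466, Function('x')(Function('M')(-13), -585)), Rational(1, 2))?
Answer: Mul(10, I, Pow(1267, Rational(1, 2))) ≈ Mul(355.95, I)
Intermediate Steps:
Function('M')(b) = Mul(2, b, Add(19, b)) (Function('M')(b) = Mul(Add(b, 19), Add(b, b)) = Mul(Add(19, b), Mul(2, b)) = Mul(2, b, Add(19, b)))
Pow(Add(-126466, Function('x')(Function('M')(-13), -585)), Rational(1, 2)) = Pow(Add(-126466, -234), Rational(1, 2)) = Pow(-126700, Rational(1, 2)) = Mul(10, I, Pow(1267, Rational(1, 2)))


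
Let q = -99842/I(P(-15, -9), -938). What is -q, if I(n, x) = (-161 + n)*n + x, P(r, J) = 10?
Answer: -49921/1224 ≈ -40.785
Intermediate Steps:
I(n, x) = x + n*(-161 + n) (I(n, x) = n*(-161 + n) + x = x + n*(-161 + n))
q = 49921/1224 (q = -99842/(-938 + 10² - 161*10) = -99842/(-938 + 100 - 1610) = -99842/(-2448) = -99842*(-1/2448) = 49921/1224 ≈ 40.785)
-q = -1*49921/1224 = -49921/1224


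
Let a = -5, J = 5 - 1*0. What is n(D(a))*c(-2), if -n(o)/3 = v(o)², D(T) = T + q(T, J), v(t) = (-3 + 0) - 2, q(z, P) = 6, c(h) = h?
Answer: 150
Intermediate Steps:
J = 5 (J = 5 + 0 = 5)
v(t) = -5 (v(t) = -3 - 2 = -5)
D(T) = 6 + T (D(T) = T + 6 = 6 + T)
n(o) = -75 (n(o) = -3*(-5)² = -3*25 = -75)
n(D(a))*c(-2) = -75*(-2) = 150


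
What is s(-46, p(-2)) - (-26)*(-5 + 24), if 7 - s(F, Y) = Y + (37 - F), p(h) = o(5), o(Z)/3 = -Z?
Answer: 433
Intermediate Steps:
o(Z) = -3*Z (o(Z) = 3*(-Z) = -3*Z)
p(h) = -15 (p(h) = -3*5 = -15)
s(F, Y) = -30 + F - Y (s(F, Y) = 7 - (Y + (37 - F)) = 7 - (37 + Y - F) = 7 + (-37 + F - Y) = -30 + F - Y)
s(-46, p(-2)) - (-26)*(-5 + 24) = (-30 - 46 - 1*(-15)) - (-26)*(-5 + 24) = (-30 - 46 + 15) - (-26)*19 = -61 - 1*(-494) = -61 + 494 = 433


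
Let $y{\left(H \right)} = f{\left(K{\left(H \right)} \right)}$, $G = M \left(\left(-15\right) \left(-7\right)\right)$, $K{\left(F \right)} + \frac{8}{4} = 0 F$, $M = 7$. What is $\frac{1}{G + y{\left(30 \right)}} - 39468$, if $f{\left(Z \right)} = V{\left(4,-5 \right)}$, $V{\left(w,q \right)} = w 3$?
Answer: $- \frac{29482595}{747} \approx -39468.0$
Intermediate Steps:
$V{\left(w,q \right)} = 3 w$
$K{\left(F \right)} = -2$ ($K{\left(F \right)} = -2 + 0 F = -2 + 0 = -2$)
$G = 735$ ($G = 7 \left(\left(-15\right) \left(-7\right)\right) = 7 \cdot 105 = 735$)
$f{\left(Z \right)} = 12$ ($f{\left(Z \right)} = 3 \cdot 4 = 12$)
$y{\left(H \right)} = 12$
$\frac{1}{G + y{\left(30 \right)}} - 39468 = \frac{1}{735 + 12} - 39468 = \frac{1}{747} - 39468 = - \frac{29482595}{747}$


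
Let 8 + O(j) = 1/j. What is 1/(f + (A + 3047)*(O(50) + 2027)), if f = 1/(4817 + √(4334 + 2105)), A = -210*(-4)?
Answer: 9102442088856700/71435335080098481503737 + 50*√6439/71435335080098481503737 ≈ 1.2742e-7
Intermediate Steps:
O(j) = -8 + 1/j
A = 840
f = 1/(4817 + √6439) ≈ 0.00020420
1/(f + (A + 3047)*(O(50) + 2027)) = 1/((4817/23197050 - √6439/23197050) + (840 + 3047)*((-8 + 1/50) + 2027)) = 1/((4817/23197050 - √6439/23197050) + 3887*((-8 + 1/50) + 2027)) = 1/((4817/23197050 - √6439/23197050) + 3887*(-399/50 + 2027)) = 1/((4817/23197050 - √6439/23197050) + 3887*(100951/50)) = 1/((4817/23197050 - √6439/23197050) + 392396537/50) = 1/(91024420888567/11598525 - √6439/23197050)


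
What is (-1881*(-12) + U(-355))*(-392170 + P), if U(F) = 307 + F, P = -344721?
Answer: -16597732884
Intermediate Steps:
(-1881*(-12) + U(-355))*(-392170 + P) = (-1881*(-12) + (307 - 355))*(-392170 - 344721) = (22572 - 48)*(-736891) = 22524*(-736891) = -16597732884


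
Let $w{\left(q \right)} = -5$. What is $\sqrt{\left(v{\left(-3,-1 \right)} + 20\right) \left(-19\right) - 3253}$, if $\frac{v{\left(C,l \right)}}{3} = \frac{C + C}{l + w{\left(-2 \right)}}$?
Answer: $3 i \sqrt{410} \approx 60.745 i$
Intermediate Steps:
$v{\left(C,l \right)} = \frac{6 C}{-5 + l}$ ($v{\left(C,l \right)} = 3 \frac{C + C}{l - 5} = 3 \frac{2 C}{-5 + l} = \frac{6 C}{-5 + l}$)
$\sqrt{\left(v{\left(-3,-1 \right)} + 20\right) \left(-19\right) - 3253} = \sqrt{\left(6 \left(-3\right) \frac{1}{-5 - 1} + 20\right) \left(-19\right) - 3253} = \sqrt{\left(6 \left(-3\right) \frac{1}{-6} + 20\right) \left(-19\right) - 3253} = \sqrt{\left(6 \left(-3\right) \left(- \frac{1}{6}\right) + 20\right) \left(-19\right) - 3253} = \sqrt{\left(3 + 20\right) \left(-19\right) - 3253} = \sqrt{23 \left(-19\right) - 3253} = \sqrt{-437 - 3253} = \sqrt{-3690} = 3 i \sqrt{410}$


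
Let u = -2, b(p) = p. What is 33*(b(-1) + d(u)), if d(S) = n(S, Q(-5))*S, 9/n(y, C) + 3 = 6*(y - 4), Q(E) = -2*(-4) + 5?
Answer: -231/13 ≈ -17.769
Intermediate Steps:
Q(E) = 13 (Q(E) = 8 + 5 = 13)
n(y, C) = 9/(-27 + 6*y) (n(y, C) = 9/(-3 + 6*(y - 4)) = 9/(-3 + 6*(-4 + y)) = 9/(-3 + (-24 + 6*y)) = 9/(-27 + 6*y))
d(S) = 3*S/(-9 + 2*S) (d(S) = (3/(-9 + 2*S))*S = 3*S/(-9 + 2*S))
33*(b(-1) + d(u)) = 33*(-1 + 3*(-2)/(-9 + 2*(-2))) = 33*(-1 + 3*(-2)/(-9 - 4)) = 33*(-1 + 3*(-2)/(-13)) = 33*(-1 + 3*(-2)*(-1/13)) = 33*(-1 + 6/13) = 33*(-7/13) = -231/13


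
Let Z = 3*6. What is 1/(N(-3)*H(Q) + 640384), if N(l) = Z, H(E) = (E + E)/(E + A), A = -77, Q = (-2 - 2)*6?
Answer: 101/64679648 ≈ 1.5615e-6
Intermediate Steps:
Q = -24 (Q = -4*6 = -24)
H(E) = 2*E/(-77 + E) (H(E) = (E + E)/(E - 77) = (2*E)/(-77 + E) = 2*E/(-77 + E))
Z = 18
N(l) = 18
1/(N(-3)*H(Q) + 640384) = 1/(18*(2*(-24)/(-77 - 24)) + 640384) = 1/(18*(2*(-24)/(-101)) + 640384) = 1/(18*(2*(-24)*(-1/101)) + 640384) = 1/(18*(48/101) + 640384) = 1/(864/101 + 640384) = 1/(64679648/101) = 101/64679648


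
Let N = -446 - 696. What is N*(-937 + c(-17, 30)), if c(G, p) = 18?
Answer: 1049498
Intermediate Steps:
N = -1142
N*(-937 + c(-17, 30)) = -1142*(-937 + 18) = -1142*(-919) = 1049498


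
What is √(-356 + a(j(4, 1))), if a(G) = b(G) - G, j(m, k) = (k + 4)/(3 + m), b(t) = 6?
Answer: I*√17185/7 ≈ 18.727*I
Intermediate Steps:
j(m, k) = (4 + k)/(3 + m)
a(G) = 6 - G
√(-356 + a(j(4, 1))) = √(-356 + (6 - (4 + 1)/(3 + 4))) = √(-356 + (6 - 5/7)) = √(-356 + 37/7) = √(-2455/7) = I*√17185/7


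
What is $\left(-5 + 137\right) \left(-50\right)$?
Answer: $-6600$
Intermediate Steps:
$\left(-5 + 137\right) \left(-50\right) = 132 \left(-50\right) = -6600$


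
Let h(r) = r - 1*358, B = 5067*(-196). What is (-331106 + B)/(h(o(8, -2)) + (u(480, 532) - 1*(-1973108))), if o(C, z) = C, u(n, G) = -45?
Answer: -1324238/1972713 ≈ -0.67128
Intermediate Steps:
B = -993132
h(r) = -358 + r (h(r) = r - 358 = -358 + r)
(-331106 + B)/(h(o(8, -2)) + (u(480, 532) - 1*(-1973108))) = (-331106 - 993132)/((-358 + 8) + (-45 - 1*(-1973108))) = -1324238/(-350 + (-45 + 1973108)) = -1324238/(-350 + 1973063) = -1324238/1972713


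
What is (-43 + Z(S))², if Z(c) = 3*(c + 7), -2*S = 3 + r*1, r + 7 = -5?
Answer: 289/4 ≈ 72.250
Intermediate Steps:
r = -12 (r = -7 - 5 = -12)
S = 9/2 (S = -(3 - 12*1)/2 = -(3 - 12)/2 = -½*(-9) = 9/2 ≈ 4.5000)
Z(c) = 21 + 3*c (Z(c) = 3*(7 + c) = 21 + 3*c)
(-43 + Z(S))² = (-43 + (21 + 3*(9/2)))² = (-43 + (21 + 27/2))² = (-43 + 69/2)² = (-17/2)² = 289/4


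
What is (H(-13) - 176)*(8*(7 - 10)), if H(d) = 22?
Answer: 3696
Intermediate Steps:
(H(-13) - 176)*(8*(7 - 10)) = (22 - 176)*(8*(7 - 10)) = -1232*(-3) = -154*(-24) = 3696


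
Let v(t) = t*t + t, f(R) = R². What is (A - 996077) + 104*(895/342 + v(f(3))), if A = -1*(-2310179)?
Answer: 226358542/171 ≈ 1.3237e+6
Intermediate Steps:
v(t) = t + t² (v(t) = t² + t = t + t²)
A = 2310179
(A - 996077) + 104*(895/342 + v(f(3))) = (2310179 - 996077) + 104*(895/342 + 3²*(1 + 3²)) = 1314102 + 104*(895*(1/342) + 9*(1 + 9)) = 1314102 + 104*(895/342 + 9*10) = 1314102 + 104*(895/342 + 90) = 1314102 + 104*(31675/342) = 1314102 + 1647100/171 = 226358542/171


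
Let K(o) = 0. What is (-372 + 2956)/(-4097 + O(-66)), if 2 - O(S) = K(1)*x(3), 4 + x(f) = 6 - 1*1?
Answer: -2584/4095 ≈ -0.63101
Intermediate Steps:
x(f) = 1 (x(f) = -4 + (6 - 1*1) = -4 + (6 - 1) = -4 + 5 = 1)
O(S) = 2 (O(S) = 2 - 0 = 2 - 1*0 = 2 + 0 = 2)
(-372 + 2956)/(-4097 + O(-66)) = (-372 + 2956)/(-4097 + 2) = 2584/(-4095) = 2584*(-1/4095) = -2584/4095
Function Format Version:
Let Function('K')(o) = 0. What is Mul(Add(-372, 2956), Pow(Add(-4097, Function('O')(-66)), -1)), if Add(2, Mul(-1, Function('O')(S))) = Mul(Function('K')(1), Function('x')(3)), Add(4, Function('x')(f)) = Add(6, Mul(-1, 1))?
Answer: Rational(-2584, 4095) ≈ -0.63101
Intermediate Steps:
Function('x')(f) = 1 (Function('x')(f) = Add(-4, Add(6, Mul(-1, 1))) = Add(-4, Add(6, -1)) = Add(-4, 5) = 1)
Function('O')(S) = 2 (Function('O')(S) = Add(2, Mul(-1, Mul(0, 1))) = Add(2, Mul(-1, 0)) = Add(2, 0) = 2)
Mul(Add(-372, 2956), Pow(Add(-4097, Function('O')(-66)), -1)) = Mul(Add(-372, 2956), Pow(Add(-4097, 2), -1)) = Mul(2584, Pow(-4095, -1)) = Mul(2584, Rational(-1, 4095)) = Rational(-2584, 4095)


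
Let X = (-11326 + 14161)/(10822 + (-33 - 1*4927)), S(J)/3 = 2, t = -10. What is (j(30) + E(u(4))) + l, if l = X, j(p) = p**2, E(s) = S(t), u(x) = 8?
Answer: 1771269/1954 ≈ 906.48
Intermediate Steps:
S(J) = 6 (S(J) = 3*2 = 6)
E(s) = 6
X = 945/1954 (X = 2835/(10822 + (-33 - 4927)) = 2835/(10822 - 4960) = 2835/5862 = 2835*(1/5862) = 945/1954 ≈ 0.48362)
l = 945/1954 ≈ 0.48362
(j(30) + E(u(4))) + l = (30**2 + 6) + 945/1954 = (900 + 6) + 945/1954 = 906 + 945/1954 = 1771269/1954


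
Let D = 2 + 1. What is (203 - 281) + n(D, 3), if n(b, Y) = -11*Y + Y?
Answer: -108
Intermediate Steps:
D = 3
n(b, Y) = -10*Y
(203 - 281) + n(D, 3) = (203 - 281) - 10*3 = -78 - 30 = -108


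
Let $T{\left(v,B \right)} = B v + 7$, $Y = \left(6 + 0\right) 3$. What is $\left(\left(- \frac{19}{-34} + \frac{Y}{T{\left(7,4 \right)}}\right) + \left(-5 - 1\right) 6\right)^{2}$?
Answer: $\frac{1727482969}{1416100} \approx 1219.9$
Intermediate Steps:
$Y = 18$ ($Y = 6 \cdot 3 = 18$)
$T{\left(v,B \right)} = 7 + B v$
$\left(\left(- \frac{19}{-34} + \frac{Y}{T{\left(7,4 \right)}}\right) + \left(-5 - 1\right) 6\right)^{2} = \left(\left(- \frac{19}{-34} + \frac{18}{7 + 4 \cdot 7}\right) + \left(-5 - 1\right) 6\right)^{2} = \left(\left(\left(-19\right) \left(- \frac{1}{34}\right) + \frac{18}{7 + 28}\right) - 36\right)^{2} = \left(\left(\frac{19}{34} + \frac{18}{35}\right) - 36\right)^{2} = \left(\frac{1277}{1190} - 36\right)^{2} = \left(- \frac{41563}{1190}\right)^{2} = \frac{1727482969}{1416100}$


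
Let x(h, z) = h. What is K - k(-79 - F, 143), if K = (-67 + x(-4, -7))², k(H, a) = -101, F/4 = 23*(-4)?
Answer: 5142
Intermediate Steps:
F = -368 (F = 4*(23*(-4)) = 4*(-92) = -368)
K = 5041 (K = (-67 - 4)² = (-71)² = 5041)
K - k(-79 - F, 143) = 5041 - 1*(-101) = 5041 + 101 = 5142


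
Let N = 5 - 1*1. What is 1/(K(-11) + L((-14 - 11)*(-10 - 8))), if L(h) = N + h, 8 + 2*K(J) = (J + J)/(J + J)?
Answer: 2/901 ≈ 0.0022198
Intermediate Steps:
N = 4 (N = 5 - 1 = 4)
K(J) = -7/2 (K(J) = -4 + ((J + J)/(J + J))/2 = -4 + ((2*J)/((2*J)))/2 = -4 + ((2*J)*(1/(2*J)))/2 = -4 + (½)*1 = -4 + ½ = -7/2)
L(h) = 4 + h
1/(K(-11) + L((-14 - 11)*(-10 - 8))) = 1/(-7/2 + (4 + (-14 - 11)*(-10 - 8))) = 1/(-7/2 + (4 - 25*(-18))) = 1/(-7/2 + (4 + 450)) = 1/(-7/2 + 454) = 1/(901/2) = 2/901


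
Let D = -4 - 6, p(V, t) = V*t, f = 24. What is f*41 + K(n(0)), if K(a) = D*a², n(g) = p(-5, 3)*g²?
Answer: 984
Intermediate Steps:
n(g) = -15*g² (n(g) = (-5*3)*g² = -15*g²)
D = -10
K(a) = -10*a²
f*41 + K(n(0)) = 24*41 - 10*(-15*0²)² = 984 - 10*(-15*0)² = 984 - 10*0² = 984 - 10*0 = 984 + 0 = 984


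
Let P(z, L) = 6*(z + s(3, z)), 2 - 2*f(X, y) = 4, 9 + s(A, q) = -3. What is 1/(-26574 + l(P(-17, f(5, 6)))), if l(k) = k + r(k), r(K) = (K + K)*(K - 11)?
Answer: 1/37632 ≈ 2.6573e-5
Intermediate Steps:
r(K) = 2*K*(-11 + K) (r(K) = (2*K)*(-11 + K) = 2*K*(-11 + K))
s(A, q) = -12 (s(A, q) = -9 - 3 = -12)
f(X, y) = -1 (f(X, y) = 1 - ½*4 = 1 - 2 = -1)
P(z, L) = -72 + 6*z (P(z, L) = 6*(z - 12) = 6*(-12 + z) = -72 + 6*z)
l(k) = k + 2*k*(-11 + k)
1/(-26574 + l(P(-17, f(5, 6)))) = 1/(-26574 + (-72 + 6*(-17))*(-21 + 2*(-72 + 6*(-17)))) = 1/(-26574 + (-72 - 102)*(-21 + 2*(-72 - 102))) = 1/(-26574 - 174*(-21 + 2*(-174))) = 1/(-26574 - 174*(-21 - 348)) = 1/(-26574 - 174*(-369)) = 1/(-26574 + 64206) = 1/37632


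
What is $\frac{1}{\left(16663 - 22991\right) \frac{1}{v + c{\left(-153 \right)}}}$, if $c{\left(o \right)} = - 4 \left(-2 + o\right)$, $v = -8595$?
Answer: $\frac{7975}{6328} \approx 1.2603$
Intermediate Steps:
$c{\left(o \right)} = 8 - 4 o$
$\frac{1}{\left(16663 - 22991\right) \frac{1}{v + c{\left(-153 \right)}}} = \frac{1}{\left(16663 - 22991\right) \frac{1}{-8595 + \left(8 - -612\right)}} = \frac{1}{\left(-6328\right) \frac{1}{-8595 + \left(8 + 612\right)}} = \frac{1}{\left(-6328\right) \frac{1}{-8595 + 620}} = \frac{1}{\left(-6328\right) \frac{1}{-7975}} = \frac{1}{\left(-6328\right) \left(- \frac{1}{7975}\right)} = \frac{1}{\frac{6328}{7975}} = \frac{7975}{6328}$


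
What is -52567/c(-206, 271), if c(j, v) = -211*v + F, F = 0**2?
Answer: 52567/57181 ≈ 0.91931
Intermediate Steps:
F = 0
c(j, v) = -211*v (c(j, v) = -211*v + 0 = -211*v)
-52567/c(-206, 271) = -52567/((-211*271)) = -52567/(-57181) = -52567*(-1/57181) = 52567/57181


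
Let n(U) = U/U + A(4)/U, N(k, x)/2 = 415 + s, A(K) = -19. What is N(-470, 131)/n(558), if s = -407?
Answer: 8928/539 ≈ 16.564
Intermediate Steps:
N(k, x) = 16 (N(k, x) = 2*(415 - 407) = 2*8 = 16)
n(U) = 1 - 19/U (n(U) = U/U - 19/U = 1 - 19/U)
N(-470, 131)/n(558) = 16/(((-19 + 558)/558)) = 16/(((1/558)*539)) = 16/(539/558) = 16*(558/539) = 8928/539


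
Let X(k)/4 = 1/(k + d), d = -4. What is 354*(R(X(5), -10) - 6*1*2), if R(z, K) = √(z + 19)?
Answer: -4248 + 354*√23 ≈ -2550.3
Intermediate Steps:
X(k) = 4/(-4 + k) (X(k) = 4/(k - 4) = 4/(-4 + k))
R(z, K) = √(19 + z)
354*(R(X(5), -10) - 6*1*2) = 354*(√(19 + 4/(-4 + 5)) - 6*1*2) = 354*(√(19 + 4/1) - 6*2) = 354*(√(19 + 4*1) - 12) = 354*(√(19 + 4) - 12) = 354*(√23 - 12) = 354*(-12 + √23) = -4248 + 354*√23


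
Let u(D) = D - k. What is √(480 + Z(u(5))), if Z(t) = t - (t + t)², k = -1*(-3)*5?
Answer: √70 ≈ 8.3666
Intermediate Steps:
k = 15 (k = 3*5 = 15)
u(D) = -15 + D (u(D) = D - 1*15 = D - 15 = -15 + D)
Z(t) = t - 4*t² (Z(t) = t - (2*t)² = t - 4*t²)
√(480 + Z(u(5))) = √(480 + (-15 + 5)*(1 - 4*(-15 + 5))) = √(480 - 10*(1 - 4*(-10))) = √(480 - 10*(1 + 40)) = √(480 - 10*41) = √(480 - 410) = √70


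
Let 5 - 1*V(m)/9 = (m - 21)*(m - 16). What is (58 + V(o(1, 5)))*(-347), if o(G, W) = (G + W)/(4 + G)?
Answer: 21985573/25 ≈ 8.7942e+5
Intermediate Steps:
o(G, W) = (G + W)/(4 + G)
V(m) = 45 - 9*(-21 + m)*(-16 + m) (V(m) = 45 - 9*(m - 21)*(m - 16) = 45 - 9*(-21 + m)*(-16 + m))
(58 + V(o(1, 5)))*(-347) = (58 + (-2979 - 9*(1 + 5)**2/(4 + 1)**2 + 333*((1 + 5)/(4 + 1))))*(-347) = (58 + (-2979 - 9*(6/5)**2 + 333*(6/5)))*(-347) = (58 + (-2979 - 9*36/25 + 1998/5))*(-347) = (58 + (-2979 - 324/25 + 1998/5))*(-347) = (58 - 64809/25)*(-347) = -63359/25*(-347) = 21985573/25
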